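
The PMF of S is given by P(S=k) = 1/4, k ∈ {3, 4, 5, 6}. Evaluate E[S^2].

E[S^2] = Σ s^2·P(S=s)
 = 9·1/4 + 16·1/4 + 25·1/4 + 36·1/4
 = 9/4 + 4 + 25/4 + 9
 = 43/2

21.5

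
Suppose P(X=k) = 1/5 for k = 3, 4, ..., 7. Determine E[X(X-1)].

22

E[X(X-1)] = Σ x(x-1)·P(X=x)
 = 6·1/5 + 12·1/5 + 20·1/5 + 30·1/5 + 42·1/5
 = 6/5 + 12/5 + 4 + 6 + 42/5
 = 22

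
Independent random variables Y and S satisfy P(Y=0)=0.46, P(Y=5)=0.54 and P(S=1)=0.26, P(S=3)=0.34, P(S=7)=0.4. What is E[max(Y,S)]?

5.0088

E[max(Y,S)] = Σ_y Σ_s max(y,s) · P(Y=y)P(S=s)
 = 1·0.1196 + 3·0.1564 + 7·0.184 + 5·0.1404 + 5·0.1836 + 7·0.216
 = 0.1196 + 0.4692 + 1.288 + 0.702 + 0.918 + 1.512
 = 5.0088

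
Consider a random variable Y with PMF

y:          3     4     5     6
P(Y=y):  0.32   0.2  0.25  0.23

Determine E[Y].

E[Y] = Σ y·P(Y=y)
 = 3·0.32 + 4·0.2 + 5·0.25 + 6·0.23
 = 0.96 + 0.8 + 1.25 + 1.38
 = 4.39

4.39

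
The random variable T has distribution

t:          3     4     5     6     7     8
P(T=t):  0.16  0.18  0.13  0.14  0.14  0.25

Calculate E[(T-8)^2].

8.75

E[(T-8)^2] = Σ (t-8)^2·P(T=t)
 = 25·0.16 + 16·0.18 + 9·0.13 + 4·0.14 + 1·0.14 + 0·0.25
 = 4 + 2.88 + 1.17 + 0.56 + 0.14 + 0
 = 8.75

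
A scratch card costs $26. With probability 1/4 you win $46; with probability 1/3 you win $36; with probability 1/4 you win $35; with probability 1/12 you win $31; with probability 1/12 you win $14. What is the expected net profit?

E[payout] = 46·1/4 + 36·1/3 + 35·1/4 + 31·1/12 + 14·1/12
 = 23/2 + 12 + 35/4 + 31/12 + 7/6
 = 36
Net = 36 - 26 = 10

10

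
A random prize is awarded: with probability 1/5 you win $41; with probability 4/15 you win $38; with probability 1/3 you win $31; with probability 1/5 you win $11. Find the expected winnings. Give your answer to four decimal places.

30.8667

E[payout] = 41·1/5 + 38·4/15 + 31·1/3 + 11·1/5
 = 41/5 + 152/15 + 31/3 + 11/5
 = 463/15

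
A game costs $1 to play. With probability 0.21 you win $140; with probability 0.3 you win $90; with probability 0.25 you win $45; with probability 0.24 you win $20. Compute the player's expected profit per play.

71.45

E[payout] = 140·0.21 + 90·0.3 + 45·0.25 + 20·0.24
 = 29.4 + 27 + 11.25 + 4.8
 = 72.45
Net = 72.45 - 1 = 71.45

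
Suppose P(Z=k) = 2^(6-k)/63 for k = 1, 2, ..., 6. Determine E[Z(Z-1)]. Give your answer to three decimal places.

E[Z(Z-1)] = Σ z(z-1)·P(Z=z)
 = 0·32/63 + 2·16/63 + 6·8/63 + 12·4/63 + 20·2/63 + 30·1/63
 = 0 + 32/63 + 16/21 + 16/21 + 40/63 + 10/21
 = 22/7

3.143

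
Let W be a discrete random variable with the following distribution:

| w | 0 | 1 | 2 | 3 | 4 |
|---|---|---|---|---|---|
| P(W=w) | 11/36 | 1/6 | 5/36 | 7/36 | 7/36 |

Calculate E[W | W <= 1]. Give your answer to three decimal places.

0.353

P(W <= 1) = 11/36 + 1/6 = 17/36.
E[W | W <= 1] = [0·11/36 + 1·1/6] / (17/36)
 = 1/6 / (17/36)
 = 6/17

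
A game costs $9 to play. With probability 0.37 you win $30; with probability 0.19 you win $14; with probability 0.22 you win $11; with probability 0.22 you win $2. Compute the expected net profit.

E[payout] = 30·0.37 + 14·0.19 + 11·0.22 + 2·0.22
 = 11.1 + 2.66 + 2.42 + 0.44
 = 16.62
Net = 16.62 - 9 = 7.62

7.62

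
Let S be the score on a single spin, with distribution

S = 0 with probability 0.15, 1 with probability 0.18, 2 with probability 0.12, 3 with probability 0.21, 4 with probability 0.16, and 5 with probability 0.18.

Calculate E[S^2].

9.61

E[S^2] = Σ s^2·P(S=s)
 = 0·0.15 + 1·0.18 + 4·0.12 + 9·0.21 + 16·0.16 + 25·0.18
 = 0 + 0.18 + 0.48 + 1.89 + 2.56 + 4.5
 = 9.61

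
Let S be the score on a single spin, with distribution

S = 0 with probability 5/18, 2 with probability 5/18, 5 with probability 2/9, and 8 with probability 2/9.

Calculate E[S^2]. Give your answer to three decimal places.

E[S^2] = Σ s^2·P(S=s)
 = 0·5/18 + 4·5/18 + 25·2/9 + 64·2/9
 = 0 + 10/9 + 50/9 + 128/9
 = 188/9

20.889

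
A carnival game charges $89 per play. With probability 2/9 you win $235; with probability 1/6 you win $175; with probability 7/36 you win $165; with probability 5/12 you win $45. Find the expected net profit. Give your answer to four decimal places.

43.2222

E[payout] = 235·2/9 + 175·1/6 + 165·7/36 + 45·5/12
 = 470/9 + 175/6 + 385/12 + 75/4
 = 1190/9
Net = 1190/9 - 89 = 389/9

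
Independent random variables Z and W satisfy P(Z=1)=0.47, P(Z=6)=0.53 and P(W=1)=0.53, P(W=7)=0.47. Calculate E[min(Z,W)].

2.2455

E[min(Z,W)] = Σ_z Σ_w min(z,w) · P(Z=z)P(W=w)
 = 1·0.2491 + 1·0.2209 + 1·0.2809 + 6·0.2491
 = 0.2491 + 0.2209 + 0.2809 + 1.4946
 = 2.2455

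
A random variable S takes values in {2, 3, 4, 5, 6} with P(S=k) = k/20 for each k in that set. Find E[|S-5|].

1.1

E[|S-5|] = Σ |s-5|·P(S=s)
 = 3·1/10 + 2·3/20 + 1·1/5 + 0·1/4 + 1·3/10
 = 3/10 + 3/10 + 1/5 + 0 + 3/10
 = 11/10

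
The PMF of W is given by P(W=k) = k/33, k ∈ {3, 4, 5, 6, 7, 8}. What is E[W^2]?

39

E[W^2] = Σ w^2·P(W=w)
 = 9·1/11 + 16·4/33 + 25·5/33 + 36·2/11 + 49·7/33 + 64·8/33
 = 9/11 + 64/33 + 125/33 + 72/11 + 343/33 + 512/33
 = 39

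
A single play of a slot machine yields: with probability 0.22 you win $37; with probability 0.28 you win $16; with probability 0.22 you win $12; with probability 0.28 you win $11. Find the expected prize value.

18.34

E[payout] = 37·0.22 + 16·0.28 + 12·0.22 + 11·0.28
 = 8.14 + 4.48 + 2.64 + 3.08
 = 18.34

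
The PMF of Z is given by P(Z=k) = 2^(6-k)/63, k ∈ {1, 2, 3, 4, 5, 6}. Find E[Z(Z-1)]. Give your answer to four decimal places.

3.1429

E[Z(Z-1)] = Σ z(z-1)·P(Z=z)
 = 0·32/63 + 2·16/63 + 6·8/63 + 12·4/63 + 20·2/63 + 30·1/63
 = 0 + 32/63 + 16/21 + 16/21 + 40/63 + 10/21
 = 22/7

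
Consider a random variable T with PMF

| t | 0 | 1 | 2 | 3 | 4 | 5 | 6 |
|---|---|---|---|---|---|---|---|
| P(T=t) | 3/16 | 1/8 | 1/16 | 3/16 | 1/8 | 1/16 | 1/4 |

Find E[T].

E[T] = Σ t·P(T=t)
 = 0·3/16 + 1·1/8 + 2·1/16 + 3·3/16 + 4·1/8 + 5·1/16 + 6·1/4
 = 0 + 1/8 + 1/8 + 9/16 + 1/2 + 5/16 + 3/2
 = 25/8

3.125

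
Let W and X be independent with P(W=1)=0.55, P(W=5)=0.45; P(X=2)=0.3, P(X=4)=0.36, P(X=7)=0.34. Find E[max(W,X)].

E[max(W,X)] = Σ_w Σ_x max(w,x) · P(W=w)P(X=x)
 = 2·0.165 + 4·0.198 + 7·0.187 + 5·0.135 + 5·0.162 + 7·0.153
 = 0.33 + 0.792 + 1.309 + 0.675 + 0.81 + 1.071
 = 4.987

4.987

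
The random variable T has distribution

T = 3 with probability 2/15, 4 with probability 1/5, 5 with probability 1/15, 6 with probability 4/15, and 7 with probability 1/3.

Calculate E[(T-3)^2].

E[(T-3)^2] = Σ (t-3)^2·P(T=t)
 = 0·2/15 + 1·1/5 + 4·1/15 + 9·4/15 + 16·1/3
 = 0 + 1/5 + 4/15 + 12/5 + 16/3
 = 41/5

8.2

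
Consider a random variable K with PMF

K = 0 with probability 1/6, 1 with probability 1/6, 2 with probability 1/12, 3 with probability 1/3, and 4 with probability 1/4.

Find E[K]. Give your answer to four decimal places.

E[K] = Σ k·P(K=k)
 = 0·1/6 + 1·1/6 + 2·1/12 + 3·1/3 + 4·1/4
 = 0 + 1/6 + 1/6 + 1 + 1
 = 7/3

2.3333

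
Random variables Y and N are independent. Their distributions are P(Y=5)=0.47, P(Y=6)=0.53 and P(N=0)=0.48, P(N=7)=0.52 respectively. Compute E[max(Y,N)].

E[max(Y,N)] = Σ_y Σ_n max(y,n) · P(Y=y)P(N=n)
 = 5·0.2256 + 7·0.2444 + 6·0.2544 + 7·0.2756
 = 1.128 + 1.7108 + 1.5264 + 1.9292
 = 6.2944

6.2944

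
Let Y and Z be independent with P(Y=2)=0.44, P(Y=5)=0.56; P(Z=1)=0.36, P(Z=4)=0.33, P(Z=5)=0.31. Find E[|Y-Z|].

1.8492

E[|Y-Z|] = Σ_y Σ_z |y-z| · P(Y=y)P(Z=z)
 = 1·0.1584 + 2·0.1452 + 3·0.1364 + 4·0.2016 + 1·0.1848 + 0·0.1736
 = 0.1584 + 0.2904 + 0.4092 + 0.8064 + 0.1848 + 0
 = 1.8492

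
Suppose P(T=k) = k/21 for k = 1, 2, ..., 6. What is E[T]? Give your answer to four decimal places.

E[T] = Σ t·P(T=t)
 = 1·1/21 + 2·2/21 + 3·1/7 + 4·4/21 + 5·5/21 + 6·2/7
 = 1/21 + 4/21 + 3/7 + 16/21 + 25/21 + 12/7
 = 13/3

4.3333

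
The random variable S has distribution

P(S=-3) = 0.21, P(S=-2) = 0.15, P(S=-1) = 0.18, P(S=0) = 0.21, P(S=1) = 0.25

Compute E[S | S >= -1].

0.109375

P(S >= -1) = 0.18 + 0.21 + 0.25 = 0.64.
E[S | S >= -1] = [(-1)·0.18 + 0·0.21 + 1·0.25] / 0.64
 = 0.07 / 0.64
 = 7/64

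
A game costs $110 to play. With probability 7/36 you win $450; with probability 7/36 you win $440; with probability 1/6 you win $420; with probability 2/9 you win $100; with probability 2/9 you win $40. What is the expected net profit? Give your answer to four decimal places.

E[payout] = 450·7/36 + 440·7/36 + 420·1/6 + 100·2/9 + 40·2/9
 = 175/2 + 770/9 + 70 + 200/9 + 80/9
 = 1645/6
Net = 1645/6 - 110 = 985/6

164.1667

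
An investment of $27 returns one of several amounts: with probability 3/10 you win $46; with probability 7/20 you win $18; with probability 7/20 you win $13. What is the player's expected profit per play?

E[payout] = 46·3/10 + 18·7/20 + 13·7/20
 = 69/5 + 63/10 + 91/20
 = 493/20
Net = 493/20 - 27 = -47/20

-2.35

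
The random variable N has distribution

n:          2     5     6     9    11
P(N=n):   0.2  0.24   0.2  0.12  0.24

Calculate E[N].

6.52

E[N] = Σ n·P(N=n)
 = 2·0.2 + 5·0.24 + 6·0.2 + 9·0.12 + 11·0.24
 = 0.4 + 1.2 + 1.2 + 1.08 + 2.64
 = 6.52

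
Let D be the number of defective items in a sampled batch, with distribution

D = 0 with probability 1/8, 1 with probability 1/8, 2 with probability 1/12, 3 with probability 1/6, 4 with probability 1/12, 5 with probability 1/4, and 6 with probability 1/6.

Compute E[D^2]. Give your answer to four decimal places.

E[D^2] = Σ d^2·P(D=d)
 = 0·1/8 + 1·1/8 + 4·1/12 + 9·1/6 + 16·1/12 + 25·1/4 + 36·1/6
 = 0 + 1/8 + 1/3 + 3/2 + 4/3 + 25/4 + 6
 = 373/24

15.5417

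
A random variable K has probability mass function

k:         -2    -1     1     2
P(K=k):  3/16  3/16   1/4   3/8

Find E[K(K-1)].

E[K(K-1)] = Σ k(k-1)·P(K=k)
 = 6·3/16 + 2·3/16 + 0·1/4 + 2·3/8
 = 9/8 + 3/8 + 0 + 3/4
 = 9/4

2.25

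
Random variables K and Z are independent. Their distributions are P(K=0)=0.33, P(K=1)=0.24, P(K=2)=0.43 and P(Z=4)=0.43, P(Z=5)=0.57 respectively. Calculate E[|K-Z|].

E[|K-Z|] = Σ_k Σ_z |k-z| · P(K=k)P(Z=z)
 = 4·0.1419 + 5·0.1881 + 3·0.1032 + 4·0.1368 + 2·0.1849 + 3·0.2451
 = 0.5676 + 0.9405 + 0.3096 + 0.5472 + 0.3698 + 0.7353
 = 3.47

3.47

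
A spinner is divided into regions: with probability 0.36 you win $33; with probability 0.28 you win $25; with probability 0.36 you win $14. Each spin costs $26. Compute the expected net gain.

-2.08

E[payout] = 33·0.36 + 25·0.28 + 14·0.36
 = 11.88 + 7 + 5.04
 = 23.92
Net = 23.92 - 26 = -2.08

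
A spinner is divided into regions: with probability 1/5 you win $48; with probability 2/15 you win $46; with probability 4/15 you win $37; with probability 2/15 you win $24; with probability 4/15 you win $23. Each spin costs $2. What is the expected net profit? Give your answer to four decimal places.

32.9333

E[payout] = 48·1/5 + 46·2/15 + 37·4/15 + 24·2/15 + 23·4/15
 = 48/5 + 92/15 + 148/15 + 16/5 + 92/15
 = 524/15
Net = 524/15 - 2 = 494/15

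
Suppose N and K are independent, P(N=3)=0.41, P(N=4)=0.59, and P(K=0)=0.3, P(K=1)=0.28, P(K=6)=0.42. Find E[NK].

10.052

E[NK] = Σ_n Σ_k nk · P(N=n)P(K=k)
 = 0·0.123 + 3·0.1148 + 18·0.1722 + 0·0.177 + 4·0.1652 + 24·0.2478
 = 0 + 0.3444 + 3.0996 + 0 + 0.6608 + 5.9472
 = 10.052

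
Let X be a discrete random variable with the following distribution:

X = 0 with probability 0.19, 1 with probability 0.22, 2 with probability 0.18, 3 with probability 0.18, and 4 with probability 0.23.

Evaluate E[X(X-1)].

4.2

E[X(X-1)] = Σ x(x-1)·P(X=x)
 = 0·0.19 + 0·0.22 + 2·0.18 + 6·0.18 + 12·0.23
 = 0 + 0 + 0.36 + 1.08 + 2.76
 = 4.2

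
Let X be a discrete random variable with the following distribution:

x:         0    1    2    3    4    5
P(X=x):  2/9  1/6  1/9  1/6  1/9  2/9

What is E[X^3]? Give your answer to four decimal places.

E[X^3] = Σ x^3·P(X=x)
 = 0·2/9 + 1·1/6 + 8·1/9 + 27·1/6 + 64·1/9 + 125·2/9
 = 0 + 1/6 + 8/9 + 9/2 + 64/9 + 250/9
 = 364/9

40.4444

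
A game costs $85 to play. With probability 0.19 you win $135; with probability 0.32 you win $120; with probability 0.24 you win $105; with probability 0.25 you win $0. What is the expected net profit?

E[payout] = 135·0.19 + 120·0.32 + 105·0.24 + 0·0.25
 = 25.65 + 38.4 + 25.2 + 0
 = 89.25
Net = 89.25 - 85 = 4.25

4.25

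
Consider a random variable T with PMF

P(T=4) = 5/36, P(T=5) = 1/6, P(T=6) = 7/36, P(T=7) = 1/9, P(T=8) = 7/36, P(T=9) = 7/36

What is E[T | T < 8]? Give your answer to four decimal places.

P(T < 8) = 5/36 + 1/6 + 7/36 + 1/9 = 11/18.
E[T | T < 8] = [4·5/36 + 5·1/6 + 6·7/36 + 7·1/9] / (11/18)
 = 10/3 / (11/18)
 = 60/11

5.4545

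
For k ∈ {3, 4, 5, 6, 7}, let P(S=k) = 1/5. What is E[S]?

5

E[S] = Σ s·P(S=s)
 = 3·1/5 + 4·1/5 + 5·1/5 + 6·1/5 + 7·1/5
 = 3/5 + 4/5 + 1 + 6/5 + 7/5
 = 5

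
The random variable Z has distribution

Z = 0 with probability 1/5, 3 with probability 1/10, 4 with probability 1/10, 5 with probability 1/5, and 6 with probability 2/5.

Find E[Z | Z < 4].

1

P(Z < 4) = 1/5 + 1/10 = 3/10.
E[Z | Z < 4] = [0·1/5 + 3·1/10] / (3/10)
 = 3/10 / (3/10)
 = 1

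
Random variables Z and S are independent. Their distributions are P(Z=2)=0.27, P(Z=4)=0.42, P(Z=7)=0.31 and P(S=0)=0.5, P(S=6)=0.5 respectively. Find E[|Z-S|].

E[|Z-S|] = Σ_z Σ_s |z-s| · P(Z=z)P(S=s)
 = 2·0.135 + 4·0.135 + 4·0.21 + 2·0.21 + 7·0.155 + 1·0.155
 = 0.27 + 0.54 + 0.84 + 0.42 + 1.085 + 0.155
 = 3.31

3.31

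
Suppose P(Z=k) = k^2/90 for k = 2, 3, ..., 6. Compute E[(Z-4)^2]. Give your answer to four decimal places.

E[(Z-4)^2] = Σ (z-4)^2·P(Z=z)
 = 4·2/45 + 1·1/10 + 0·8/45 + 1·5/18 + 4·2/5
 = 8/45 + 1/10 + 0 + 5/18 + 8/5
 = 97/45

2.1556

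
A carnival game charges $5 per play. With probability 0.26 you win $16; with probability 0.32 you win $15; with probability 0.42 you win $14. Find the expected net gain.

9.84

E[payout] = 16·0.26 + 15·0.32 + 14·0.42
 = 4.16 + 4.8 + 5.88
 = 14.84
Net = 14.84 - 5 = 9.84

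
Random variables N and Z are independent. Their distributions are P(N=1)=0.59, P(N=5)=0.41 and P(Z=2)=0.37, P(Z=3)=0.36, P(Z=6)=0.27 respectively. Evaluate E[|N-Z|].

E[|N-Z|] = Σ_n Σ_z |n-z| · P(N=n)P(Z=z)
 = 1·0.2183 + 2·0.2124 + 5·0.1593 + 3·0.1517 + 2·0.1476 + 1·0.1107
 = 0.2183 + 0.4248 + 0.7965 + 0.4551 + 0.2952 + 0.1107
 = 2.3006

2.3006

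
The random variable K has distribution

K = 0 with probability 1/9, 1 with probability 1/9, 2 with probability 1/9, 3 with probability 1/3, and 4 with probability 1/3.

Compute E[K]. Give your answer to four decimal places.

E[K] = Σ k·P(K=k)
 = 0·1/9 + 1·1/9 + 2·1/9 + 3·1/3 + 4·1/3
 = 0 + 1/9 + 2/9 + 1 + 4/3
 = 8/3

2.6667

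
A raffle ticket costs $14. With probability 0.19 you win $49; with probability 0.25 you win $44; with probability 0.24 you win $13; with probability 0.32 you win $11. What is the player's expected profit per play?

E[payout] = 49·0.19 + 44·0.25 + 13·0.24 + 11·0.32
 = 9.31 + 11 + 3.12 + 3.52
 = 26.95
Net = 26.95 - 14 = 12.95

12.95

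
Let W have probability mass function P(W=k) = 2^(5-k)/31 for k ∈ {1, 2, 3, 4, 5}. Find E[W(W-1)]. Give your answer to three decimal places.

E[W(W-1)] = Σ w(w-1)·P(W=w)
 = 0·16/31 + 2·8/31 + 6·4/31 + 12·2/31 + 20·1/31
 = 0 + 16/31 + 24/31 + 24/31 + 20/31
 = 84/31

2.710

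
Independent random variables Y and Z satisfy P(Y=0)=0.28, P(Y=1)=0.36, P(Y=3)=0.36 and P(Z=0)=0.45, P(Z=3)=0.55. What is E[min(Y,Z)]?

E[min(Y,Z)] = Σ_y Σ_z min(y,z) · P(Y=y)P(Z=z)
 = 0·0.126 + 0·0.154 + 0·0.162 + 1·0.198 + 0·0.162 + 3·0.198
 = 0 + 0 + 0 + 0.198 + 0 + 0.594
 = 0.792

0.792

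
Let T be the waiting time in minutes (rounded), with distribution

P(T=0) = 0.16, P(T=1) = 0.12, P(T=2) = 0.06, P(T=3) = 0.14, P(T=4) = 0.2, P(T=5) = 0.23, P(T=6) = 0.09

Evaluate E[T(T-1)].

10.66

E[T(T-1)] = Σ t(t-1)·P(T=t)
 = 0·0.16 + 0·0.12 + 2·0.06 + 6·0.14 + 12·0.2 + 20·0.23 + 30·0.09
 = 0 + 0 + 0.12 + 0.84 + 2.4 + 4.6 + 2.7
 = 10.66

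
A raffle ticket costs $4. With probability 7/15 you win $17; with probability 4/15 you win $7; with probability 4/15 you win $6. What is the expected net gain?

7.4

E[payout] = 17·7/15 + 7·4/15 + 6·4/15
 = 119/15 + 28/15 + 8/5
 = 57/5
Net = 57/5 - 4 = 37/5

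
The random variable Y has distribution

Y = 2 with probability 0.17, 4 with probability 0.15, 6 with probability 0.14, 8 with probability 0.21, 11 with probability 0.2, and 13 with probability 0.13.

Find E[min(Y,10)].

6.76

E[min(Y,10)] = Σ min(y,10)·P(Y=y)
 = 2·0.17 + 4·0.15 + 6·0.14 + 8·0.21 + 10·0.2 + 10·0.13
 = 0.34 + 0.6 + 0.84 + 1.68 + 2 + 1.3
 = 6.76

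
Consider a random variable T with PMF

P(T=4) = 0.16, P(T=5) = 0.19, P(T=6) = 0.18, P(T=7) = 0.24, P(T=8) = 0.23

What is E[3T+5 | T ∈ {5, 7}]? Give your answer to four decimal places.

P(T ∈ {5, 7}) = 0.19 + 0.24 = 0.43.
E[3T+5 | T ∈ {5, 7}] = [20·0.19 + 26·0.24] / 0.43
 = 10.04 / 0.43
 = 1004/43

23.3488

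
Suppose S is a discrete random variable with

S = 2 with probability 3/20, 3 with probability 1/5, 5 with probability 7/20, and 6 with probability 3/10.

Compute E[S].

4.45

E[S] = Σ s·P(S=s)
 = 2·3/20 + 3·1/5 + 5·7/20 + 6·3/10
 = 3/10 + 3/5 + 7/4 + 9/5
 = 89/20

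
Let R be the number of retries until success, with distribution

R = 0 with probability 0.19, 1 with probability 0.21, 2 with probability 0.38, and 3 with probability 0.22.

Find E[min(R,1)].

E[min(R,1)] = Σ min(r,1)·P(R=r)
 = 0·0.19 + 1·0.21 + 1·0.38 + 1·0.22
 = 0 + 0.21 + 0.38 + 0.22
 = 0.81

0.81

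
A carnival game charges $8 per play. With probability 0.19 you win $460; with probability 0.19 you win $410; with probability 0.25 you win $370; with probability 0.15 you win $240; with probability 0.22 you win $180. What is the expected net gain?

E[payout] = 460·0.19 + 410·0.19 + 370·0.25 + 240·0.15 + 180·0.22
 = 87.4 + 77.9 + 92.5 + 36 + 39.6
 = 333.4
Net = 333.4 - 8 = 325.4

325.4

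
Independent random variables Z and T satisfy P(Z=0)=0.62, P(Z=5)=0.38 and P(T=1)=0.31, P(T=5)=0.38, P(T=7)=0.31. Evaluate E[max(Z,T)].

4.8512

E[max(Z,T)] = Σ_z Σ_t max(z,t) · P(Z=z)P(T=t)
 = 1·0.1922 + 5·0.2356 + 7·0.1922 + 5·0.1178 + 5·0.1444 + 7·0.1178
 = 0.1922 + 1.178 + 1.3454 + 0.589 + 0.722 + 0.8246
 = 4.8512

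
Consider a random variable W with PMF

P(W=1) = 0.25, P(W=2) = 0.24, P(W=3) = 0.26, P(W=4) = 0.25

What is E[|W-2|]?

1.01

E[|W-2|] = Σ |w-2|·P(W=w)
 = 1·0.25 + 0·0.24 + 1·0.26 + 2·0.25
 = 0.25 + 0 + 0.26 + 0.5
 = 1.01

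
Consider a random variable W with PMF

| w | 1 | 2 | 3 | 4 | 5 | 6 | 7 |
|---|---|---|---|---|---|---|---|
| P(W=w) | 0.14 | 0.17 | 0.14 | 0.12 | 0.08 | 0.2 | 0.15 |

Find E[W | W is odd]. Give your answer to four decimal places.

3.9412

P(W is odd) = 0.14 + 0.14 + 0.08 + 0.15 = 0.51.
E[W | W is odd] = [1·0.14 + 3·0.14 + 5·0.08 + 7·0.15] / 0.51
 = 2.01 / 0.51
 = 67/17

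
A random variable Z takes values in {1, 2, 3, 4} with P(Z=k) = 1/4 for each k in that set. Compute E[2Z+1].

6

E[2Z+1] = Σ (2z+1)·P(Z=z)
 = 3·1/4 + 5·1/4 + 7·1/4 + 9·1/4
 = 3/4 + 5/4 + 7/4 + 9/4
 = 6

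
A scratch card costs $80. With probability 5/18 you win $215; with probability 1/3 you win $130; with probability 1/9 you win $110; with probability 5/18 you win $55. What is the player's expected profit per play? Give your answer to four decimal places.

50.5556

E[payout] = 215·5/18 + 130·1/3 + 110·1/9 + 55·5/18
 = 1075/18 + 130/3 + 110/9 + 275/18
 = 1175/9
Net = 1175/9 - 80 = 455/9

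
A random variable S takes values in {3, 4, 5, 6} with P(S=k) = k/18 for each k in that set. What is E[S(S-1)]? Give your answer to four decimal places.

E[S(S-1)] = Σ s(s-1)·P(S=s)
 = 6·1/6 + 12·2/9 + 20·5/18 + 30·1/3
 = 1 + 8/3 + 50/9 + 10
 = 173/9

19.2222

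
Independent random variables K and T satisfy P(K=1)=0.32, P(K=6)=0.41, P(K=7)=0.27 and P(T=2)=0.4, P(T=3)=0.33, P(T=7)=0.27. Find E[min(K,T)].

2.7117

E[min(K,T)] = Σ_k Σ_t min(k,t) · P(K=k)P(T=t)
 = 1·0.128 + 1·0.1056 + 1·0.0864 + 2·0.164 + 3·0.1353 + 6·0.1107 + 2·0.108 + 3·0.0891 + 7·0.0729
 = 0.128 + 0.1056 + 0.0864 + 0.328 + 0.4059 + 0.6642 + 0.216 + 0.2673 + 0.5103
 = 2.7117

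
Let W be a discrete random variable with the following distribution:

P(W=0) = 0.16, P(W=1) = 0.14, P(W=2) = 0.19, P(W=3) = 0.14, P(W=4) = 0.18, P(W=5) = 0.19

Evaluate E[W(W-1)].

E[W(W-1)] = Σ w(w-1)·P(W=w)
 = 0·0.16 + 0·0.14 + 2·0.19 + 6·0.14 + 12·0.18 + 20·0.19
 = 0 + 0 + 0.38 + 0.84 + 2.16 + 3.8
 = 7.18

7.18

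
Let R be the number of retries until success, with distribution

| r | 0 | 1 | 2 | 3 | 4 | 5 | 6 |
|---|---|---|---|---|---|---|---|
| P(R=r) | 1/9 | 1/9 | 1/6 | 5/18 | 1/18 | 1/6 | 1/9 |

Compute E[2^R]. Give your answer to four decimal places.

16.5556

E[2^R] = Σ 2^r·P(R=r)
 = 1·1/9 + 2·1/9 + 4·1/6 + 8·5/18 + 16·1/18 + 32·1/6 + 64·1/9
 = 1/9 + 2/9 + 2/3 + 20/9 + 8/9 + 16/3 + 64/9
 = 149/9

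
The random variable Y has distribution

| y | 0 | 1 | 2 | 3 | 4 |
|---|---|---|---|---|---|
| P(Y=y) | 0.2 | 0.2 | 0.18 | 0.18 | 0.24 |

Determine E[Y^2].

E[Y^2] = Σ y^2·P(Y=y)
 = 0·0.2 + 1·0.2 + 4·0.18 + 9·0.18 + 16·0.24
 = 0 + 0.2 + 0.72 + 1.62 + 3.84
 = 6.38

6.38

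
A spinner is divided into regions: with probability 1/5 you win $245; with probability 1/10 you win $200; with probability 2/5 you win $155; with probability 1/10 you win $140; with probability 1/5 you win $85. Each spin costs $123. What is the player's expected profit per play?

39

E[payout] = 245·1/5 + 200·1/10 + 155·2/5 + 140·1/10 + 85·1/5
 = 49 + 20 + 62 + 14 + 17
 = 162
Net = 162 - 123 = 39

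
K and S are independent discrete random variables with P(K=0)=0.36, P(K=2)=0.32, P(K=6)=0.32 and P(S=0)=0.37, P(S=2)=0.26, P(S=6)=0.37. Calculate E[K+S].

5.3

E[K+S] = Σ_k Σ_s (k+s) · P(K=k)P(S=s)
 = 0·0.1332 + 2·0.0936 + 6·0.1332 + 2·0.1184 + 4·0.0832 + 8·0.1184 + 6·0.1184 + 8·0.0832 + 12·0.1184
 = 0 + 0.1872 + 0.7992 + 0.2368 + 0.3328 + 0.9472 + 0.7104 + 0.6656 + 1.4208
 = 5.3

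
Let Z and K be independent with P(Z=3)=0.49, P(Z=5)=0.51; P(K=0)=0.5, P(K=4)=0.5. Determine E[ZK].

E[ZK] = Σ_z Σ_k zk · P(Z=z)P(K=k)
 = 0·0.245 + 12·0.245 + 0·0.255 + 20·0.255
 = 0 + 2.94 + 0 + 5.1
 = 8.04

8.04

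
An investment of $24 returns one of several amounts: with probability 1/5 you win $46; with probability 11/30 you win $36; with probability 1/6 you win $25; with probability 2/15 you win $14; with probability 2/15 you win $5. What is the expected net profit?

E[payout] = 46·1/5 + 36·11/30 + 25·1/6 + 14·2/15 + 5·2/15
 = 46/5 + 66/5 + 25/6 + 28/15 + 2/3
 = 291/10
Net = 291/10 - 24 = 51/10

5.1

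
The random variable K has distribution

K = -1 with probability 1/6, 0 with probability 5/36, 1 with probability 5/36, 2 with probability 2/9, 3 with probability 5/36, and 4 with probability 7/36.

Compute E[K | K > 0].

P(K > 0) = 5/36 + 2/9 + 5/36 + 7/36 = 25/36.
E[K | K > 0] = [1·5/36 + 2·2/9 + 3·5/36 + 4·7/36] / (25/36)
 = 16/9 / (25/36)
 = 64/25

2.56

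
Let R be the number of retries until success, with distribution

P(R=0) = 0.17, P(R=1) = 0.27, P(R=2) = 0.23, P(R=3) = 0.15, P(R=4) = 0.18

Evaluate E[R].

1.9

E[R] = Σ r·P(R=r)
 = 0·0.17 + 1·0.27 + 2·0.23 + 3·0.15 + 4·0.18
 = 0 + 0.27 + 0.46 + 0.45 + 0.72
 = 1.9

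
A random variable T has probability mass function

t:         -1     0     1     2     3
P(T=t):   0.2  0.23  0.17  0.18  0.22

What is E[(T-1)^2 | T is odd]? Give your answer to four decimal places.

2.8475

P(T is odd) = 0.2 + 0.17 + 0.22 = 0.59.
E[(T-1)^2 | T is odd] = [4·0.2 + 0·0.17 + 4·0.22] / 0.59
 = 1.68 / 0.59
 = 168/59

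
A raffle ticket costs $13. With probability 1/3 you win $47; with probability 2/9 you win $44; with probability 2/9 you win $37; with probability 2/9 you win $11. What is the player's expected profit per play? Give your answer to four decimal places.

E[payout] = 47·1/3 + 44·2/9 + 37·2/9 + 11·2/9
 = 47/3 + 88/9 + 74/9 + 22/9
 = 325/9
Net = 325/9 - 13 = 208/9

23.1111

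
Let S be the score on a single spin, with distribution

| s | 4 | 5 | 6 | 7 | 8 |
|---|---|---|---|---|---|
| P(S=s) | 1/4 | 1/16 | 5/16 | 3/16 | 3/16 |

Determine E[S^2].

38

E[S^2] = Σ s^2·P(S=s)
 = 16·1/4 + 25·1/16 + 36·5/16 + 49·3/16 + 64·3/16
 = 4 + 25/16 + 45/4 + 147/16 + 12
 = 38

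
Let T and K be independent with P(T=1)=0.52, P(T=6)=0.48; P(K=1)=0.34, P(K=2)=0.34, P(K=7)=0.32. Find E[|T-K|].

E[|T-K|] = Σ_t Σ_k |t-k| · P(T=t)P(K=k)
 = 0·0.1768 + 1·0.1768 + 6·0.1664 + 5·0.1632 + 4·0.1632 + 1·0.1536
 = 0 + 0.1768 + 0.9984 + 0.816 + 0.6528 + 0.1536
 = 2.7976

2.7976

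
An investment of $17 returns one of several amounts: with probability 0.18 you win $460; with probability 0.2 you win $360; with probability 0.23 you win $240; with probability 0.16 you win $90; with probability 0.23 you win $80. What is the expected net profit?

225.8

E[payout] = 460·0.18 + 360·0.2 + 240·0.23 + 90·0.16 + 80·0.23
 = 82.8 + 72 + 55.2 + 14.4 + 18.4
 = 242.8
Net = 242.8 - 17 = 225.8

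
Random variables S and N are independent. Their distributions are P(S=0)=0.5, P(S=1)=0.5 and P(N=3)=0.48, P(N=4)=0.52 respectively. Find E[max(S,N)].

E[max(S,N)] = Σ_s Σ_n max(s,n) · P(S=s)P(N=n)
 = 3·0.24 + 4·0.26 + 3·0.24 + 4·0.26
 = 0.72 + 1.04 + 0.72 + 1.04
 = 3.52

3.52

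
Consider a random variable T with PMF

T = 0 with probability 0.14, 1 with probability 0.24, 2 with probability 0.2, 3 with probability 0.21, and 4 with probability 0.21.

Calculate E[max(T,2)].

2.63

E[max(T,2)] = Σ max(t,2)·P(T=t)
 = 2·0.14 + 2·0.24 + 2·0.2 + 3·0.21 + 4·0.21
 = 0.28 + 0.48 + 0.4 + 0.63 + 0.84
 = 2.63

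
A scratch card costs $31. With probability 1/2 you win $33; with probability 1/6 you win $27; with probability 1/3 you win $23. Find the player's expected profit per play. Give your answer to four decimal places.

-2.3333

E[payout] = 33·1/2 + 27·1/6 + 23·1/3
 = 33/2 + 9/2 + 23/3
 = 86/3
Net = 86/3 - 31 = -7/3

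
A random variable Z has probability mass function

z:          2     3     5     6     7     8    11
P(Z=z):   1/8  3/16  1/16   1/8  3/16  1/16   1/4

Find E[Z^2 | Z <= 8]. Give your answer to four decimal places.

28.5833

P(Z <= 8) = 1/8 + 3/16 + 1/16 + 1/8 + 3/16 + 1/16 = 3/4.
E[Z^2 | Z <= 8] = [4·1/8 + 9·3/16 + 25·1/16 + 36·1/8 + 49·3/16 + 64·1/16] / (3/4)
 = 343/16 / (3/4)
 = 343/12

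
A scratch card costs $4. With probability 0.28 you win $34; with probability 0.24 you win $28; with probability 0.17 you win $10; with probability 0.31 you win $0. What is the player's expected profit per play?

13.94

E[payout] = 34·0.28 + 28·0.24 + 10·0.17 + 0·0.31
 = 9.52 + 6.72 + 1.7 + 0
 = 17.94
Net = 17.94 - 4 = 13.94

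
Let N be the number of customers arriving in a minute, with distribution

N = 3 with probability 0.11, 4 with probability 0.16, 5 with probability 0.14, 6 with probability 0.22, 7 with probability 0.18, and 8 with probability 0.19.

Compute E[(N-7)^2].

E[(N-7)^2] = Σ (n-7)^2·P(N=n)
 = 16·0.11 + 9·0.16 + 4·0.14 + 1·0.22 + 0·0.18 + 1·0.19
 = 1.76 + 1.44 + 0.56 + 0.22 + 0 + 0.19
 = 4.17

4.17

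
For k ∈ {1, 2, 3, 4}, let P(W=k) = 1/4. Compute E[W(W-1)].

E[W(W-1)] = Σ w(w-1)·P(W=w)
 = 0·1/4 + 2·1/4 + 6·1/4 + 12·1/4
 = 0 + 1/2 + 3/2 + 3
 = 5

5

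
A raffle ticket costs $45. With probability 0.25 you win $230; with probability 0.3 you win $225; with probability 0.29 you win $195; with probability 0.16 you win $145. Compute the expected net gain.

159.75

E[payout] = 230·0.25 + 225·0.3 + 195·0.29 + 145·0.16
 = 57.5 + 67.5 + 56.55 + 23.2
 = 204.75
Net = 204.75 - 45 = 159.75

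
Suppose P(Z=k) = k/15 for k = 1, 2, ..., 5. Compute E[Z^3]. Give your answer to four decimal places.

E[Z^3] = Σ z^3·P(Z=z)
 = 1·1/15 + 8·2/15 + 27·1/5 + 64·4/15 + 125·1/3
 = 1/15 + 16/15 + 27/5 + 256/15 + 125/3
 = 979/15

65.2667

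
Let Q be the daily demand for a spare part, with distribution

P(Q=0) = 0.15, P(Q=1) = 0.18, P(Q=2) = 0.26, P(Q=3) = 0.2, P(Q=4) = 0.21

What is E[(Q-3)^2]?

E[(Q-3)^2] = Σ (q-3)^2·P(Q=q)
 = 9·0.15 + 4·0.18 + 1·0.26 + 0·0.2 + 1·0.21
 = 1.35 + 0.72 + 0.26 + 0 + 0.21
 = 2.54

2.54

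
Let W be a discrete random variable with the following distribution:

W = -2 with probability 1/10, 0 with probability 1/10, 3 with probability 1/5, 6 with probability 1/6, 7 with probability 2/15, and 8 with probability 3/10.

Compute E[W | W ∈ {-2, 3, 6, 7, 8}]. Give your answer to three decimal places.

P(W ∈ {-2, 3, 6, 7, 8}) = 1/10 + 1/5 + 1/6 + 2/15 + 3/10 = 9/10.
E[W | W ∈ {-2, 3, 6, 7, 8}] = [(-2)·1/10 + 3·1/5 + 6·1/6 + 7·2/15 + 8·3/10] / (9/10)
 = 71/15 / (9/10)
 = 142/27

5.259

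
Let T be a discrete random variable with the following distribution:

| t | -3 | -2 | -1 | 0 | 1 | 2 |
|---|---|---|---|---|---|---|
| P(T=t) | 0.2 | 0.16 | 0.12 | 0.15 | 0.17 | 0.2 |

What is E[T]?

E[T] = Σ t·P(T=t)
 = (-3)·0.2 + (-2)·0.16 + (-1)·0.12 + 0·0.15 + 1·0.17 + 2·0.2
 = (-0.6) + (-0.32) + (-0.12) + 0 + 0.17 + 0.4
 = -0.47

-0.47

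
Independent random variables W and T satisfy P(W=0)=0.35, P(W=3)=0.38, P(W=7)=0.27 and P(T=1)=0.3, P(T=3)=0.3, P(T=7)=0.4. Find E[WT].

12.12

E[WT] = Σ_w Σ_t wt · P(W=w)P(T=t)
 = 0·0.105 + 0·0.105 + 0·0.14 + 3·0.114 + 9·0.114 + 21·0.152 + 7·0.081 + 21·0.081 + 49·0.108
 = 0 + 0 + 0 + 0.342 + 1.026 + 3.192 + 0.567 + 1.701 + 5.292
 = 12.12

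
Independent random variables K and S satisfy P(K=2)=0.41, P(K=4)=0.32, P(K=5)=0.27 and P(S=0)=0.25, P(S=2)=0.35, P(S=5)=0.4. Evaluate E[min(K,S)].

2.08

E[min(K,S)] = Σ_k Σ_s min(k,s) · P(K=k)P(S=s)
 = 0·0.1025 + 2·0.1435 + 2·0.164 + 0·0.08 + 2·0.112 + 4·0.128 + 0·0.0675 + 2·0.0945 + 5·0.108
 = 0 + 0.287 + 0.328 + 0 + 0.224 + 0.512 + 0 + 0.189 + 0.54
 = 2.08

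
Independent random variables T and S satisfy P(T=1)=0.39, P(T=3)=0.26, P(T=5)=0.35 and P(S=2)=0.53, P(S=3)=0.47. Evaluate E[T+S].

E[T+S] = Σ_t Σ_s (t+s) · P(T=t)P(S=s)
 = 3·0.2067 + 4·0.1833 + 5·0.1378 + 6·0.1222 + 7·0.1855 + 8·0.1645
 = 0.6201 + 0.7332 + 0.689 + 0.7332 + 1.2985 + 1.316
 = 5.39

5.39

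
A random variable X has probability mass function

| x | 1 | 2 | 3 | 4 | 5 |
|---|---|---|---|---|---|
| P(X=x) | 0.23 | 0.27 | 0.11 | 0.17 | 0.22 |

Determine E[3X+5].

E[3X+5] = Σ (3x+5)·P(X=x)
 = 8·0.23 + 11·0.27 + 14·0.11 + 17·0.17 + 20·0.22
 = 1.84 + 2.97 + 1.54 + 2.89 + 4.4
 = 13.64

13.64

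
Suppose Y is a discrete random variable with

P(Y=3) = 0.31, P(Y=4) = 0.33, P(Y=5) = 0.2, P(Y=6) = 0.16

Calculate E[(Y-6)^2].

E[(Y-6)^2] = Σ (y-6)^2·P(Y=y)
 = 9·0.31 + 4·0.33 + 1·0.2 + 0·0.16
 = 2.79 + 1.32 + 0.2 + 0
 = 4.31

4.31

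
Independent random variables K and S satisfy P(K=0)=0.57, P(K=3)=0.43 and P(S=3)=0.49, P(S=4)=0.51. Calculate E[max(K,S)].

3.51

E[max(K,S)] = Σ_k Σ_s max(k,s) · P(K=k)P(S=s)
 = 3·0.2793 + 4·0.2907 + 3·0.2107 + 4·0.2193
 = 0.8379 + 1.1628 + 0.6321 + 0.8772
 = 3.51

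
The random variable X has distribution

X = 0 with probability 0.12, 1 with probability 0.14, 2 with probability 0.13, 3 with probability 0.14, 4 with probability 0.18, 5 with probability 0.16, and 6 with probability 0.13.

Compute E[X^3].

E[X^3] = Σ x^3·P(X=x)
 = 0·0.12 + 1·0.14 + 8·0.13 + 27·0.14 + 64·0.18 + 125·0.16 + 216·0.13
 = 0 + 0.14 + 1.04 + 3.78 + 11.52 + 20 + 28.08
 = 64.56

64.56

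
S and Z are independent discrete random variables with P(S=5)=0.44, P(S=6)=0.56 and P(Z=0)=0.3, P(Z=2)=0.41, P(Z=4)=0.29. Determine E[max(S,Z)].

5.56

E[max(S,Z)] = Σ_s Σ_z max(s,z) · P(S=s)P(Z=z)
 = 5·0.132 + 5·0.1804 + 5·0.1276 + 6·0.168 + 6·0.2296 + 6·0.1624
 = 0.66 + 0.902 + 0.638 + 1.008 + 1.3776 + 0.9744
 = 5.56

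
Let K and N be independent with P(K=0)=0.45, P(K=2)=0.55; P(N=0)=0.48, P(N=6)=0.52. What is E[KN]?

E[KN] = Σ_k Σ_n kn · P(K=k)P(N=n)
 = 0·0.216 + 0·0.234 + 0·0.264 + 12·0.286
 = 0 + 0 + 0 + 3.432
 = 3.432

3.432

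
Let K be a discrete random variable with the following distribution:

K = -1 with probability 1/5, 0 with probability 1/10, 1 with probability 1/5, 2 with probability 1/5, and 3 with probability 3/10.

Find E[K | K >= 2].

2.6

P(K >= 2) = 1/5 + 3/10 = 1/2.
E[K | K >= 2] = [2·1/5 + 3·3/10] / (1/2)
 = 13/10 / (1/2)
 = 13/5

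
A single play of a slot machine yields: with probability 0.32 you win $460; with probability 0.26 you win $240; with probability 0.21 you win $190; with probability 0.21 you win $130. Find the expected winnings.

276.8

E[payout] = 460·0.32 + 240·0.26 + 190·0.21 + 130·0.21
 = 147.2 + 62.4 + 39.9 + 27.3
 = 276.8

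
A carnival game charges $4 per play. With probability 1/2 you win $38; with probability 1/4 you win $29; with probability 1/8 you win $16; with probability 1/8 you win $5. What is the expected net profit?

24.875

E[payout] = 38·1/2 + 29·1/4 + 16·1/8 + 5·1/8
 = 19 + 29/4 + 2 + 5/8
 = 231/8
Net = 231/8 - 4 = 199/8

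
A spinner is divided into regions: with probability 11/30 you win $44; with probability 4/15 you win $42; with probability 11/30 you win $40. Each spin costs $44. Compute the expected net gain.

-2

E[payout] = 44·11/30 + 42·4/15 + 40·11/30
 = 242/15 + 56/5 + 44/3
 = 42
Net = 42 - 44 = -2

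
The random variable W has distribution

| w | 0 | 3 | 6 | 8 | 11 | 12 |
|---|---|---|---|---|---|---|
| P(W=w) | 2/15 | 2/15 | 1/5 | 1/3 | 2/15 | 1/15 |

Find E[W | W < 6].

P(W < 6) = 2/15 + 2/15 = 4/15.
E[W | W < 6] = [0·2/15 + 3·2/15] / (4/15)
 = 2/5 / (4/15)
 = 3/2

1.5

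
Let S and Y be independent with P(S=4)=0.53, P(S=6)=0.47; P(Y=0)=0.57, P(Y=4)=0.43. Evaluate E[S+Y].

E[S+Y] = Σ_s Σ_y (s+y) · P(S=s)P(Y=y)
 = 4·0.3021 + 8·0.2279 + 6·0.2679 + 10·0.2021
 = 1.2084 + 1.8232 + 1.6074 + 2.021
 = 6.66

6.66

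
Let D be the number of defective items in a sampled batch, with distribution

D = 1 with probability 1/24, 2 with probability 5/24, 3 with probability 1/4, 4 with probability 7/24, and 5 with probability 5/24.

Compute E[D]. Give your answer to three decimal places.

E[D] = Σ d·P(D=d)
 = 1·1/24 + 2·5/24 + 3·1/4 + 4·7/24 + 5·5/24
 = 1/24 + 5/12 + 3/4 + 7/6 + 25/24
 = 41/12

3.417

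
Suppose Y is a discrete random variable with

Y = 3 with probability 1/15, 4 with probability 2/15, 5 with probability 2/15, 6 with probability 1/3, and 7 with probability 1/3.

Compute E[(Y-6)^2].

E[(Y-6)^2] = Σ (y-6)^2·P(Y=y)
 = 9·1/15 + 4·2/15 + 1·2/15 + 0·1/3 + 1·1/3
 = 3/5 + 8/15 + 2/15 + 0 + 1/3
 = 8/5

1.6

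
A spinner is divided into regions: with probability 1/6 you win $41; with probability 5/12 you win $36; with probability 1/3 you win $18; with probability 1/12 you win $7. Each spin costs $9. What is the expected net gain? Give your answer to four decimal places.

19.4167

E[payout] = 41·1/6 + 36·5/12 + 18·1/3 + 7·1/12
 = 41/6 + 15 + 6 + 7/12
 = 341/12
Net = 341/12 - 9 = 233/12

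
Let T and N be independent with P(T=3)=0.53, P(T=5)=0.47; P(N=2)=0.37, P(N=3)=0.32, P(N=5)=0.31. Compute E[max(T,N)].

4.2686

E[max(T,N)] = Σ_t Σ_n max(t,n) · P(T=t)P(N=n)
 = 3·0.1961 + 3·0.1696 + 5·0.1643 + 5·0.1739 + 5·0.1504 + 5·0.1457
 = 0.5883 + 0.5088 + 0.8215 + 0.8695 + 0.752 + 0.7285
 = 4.2686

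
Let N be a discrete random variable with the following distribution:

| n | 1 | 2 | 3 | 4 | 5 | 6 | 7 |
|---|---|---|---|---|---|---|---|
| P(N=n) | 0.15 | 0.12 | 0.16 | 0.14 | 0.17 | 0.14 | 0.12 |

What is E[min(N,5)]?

E[min(N,5)] = Σ min(n,5)·P(N=n)
 = 1·0.15 + 2·0.12 + 3·0.16 + 4·0.14 + 5·0.17 + 5·0.14 + 5·0.12
 = 0.15 + 0.24 + 0.48 + 0.56 + 0.85 + 0.7 + 0.6
 = 3.58

3.58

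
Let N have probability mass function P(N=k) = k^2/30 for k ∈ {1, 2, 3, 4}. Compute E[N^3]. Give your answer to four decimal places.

E[N^3] = Σ n^3·P(N=n)
 = 1·1/30 + 8·2/15 + 27·3/10 + 64·8/15
 = 1/30 + 16/15 + 81/10 + 512/15
 = 130/3

43.3333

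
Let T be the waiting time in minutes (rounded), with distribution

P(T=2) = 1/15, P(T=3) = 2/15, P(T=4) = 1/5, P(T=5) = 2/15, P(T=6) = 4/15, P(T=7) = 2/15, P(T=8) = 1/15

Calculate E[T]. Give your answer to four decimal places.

E[T] = Σ t·P(T=t)
 = 2·1/15 + 3·2/15 + 4·1/5 + 5·2/15 + 6·4/15 + 7·2/15 + 8·1/15
 = 2/15 + 2/5 + 4/5 + 2/3 + 8/5 + 14/15 + 8/15
 = 76/15

5.0667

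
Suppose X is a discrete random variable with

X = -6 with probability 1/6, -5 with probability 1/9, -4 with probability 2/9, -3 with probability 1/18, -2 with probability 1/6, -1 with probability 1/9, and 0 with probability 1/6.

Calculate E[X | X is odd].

-3

P(X is odd) = 1/9 + 1/18 + 1/9 = 5/18.
E[X | X is odd] = [(-5)·1/9 + (-3)·1/18 + (-1)·1/9] / (5/18)
 = -5/6 / (5/18)
 = -3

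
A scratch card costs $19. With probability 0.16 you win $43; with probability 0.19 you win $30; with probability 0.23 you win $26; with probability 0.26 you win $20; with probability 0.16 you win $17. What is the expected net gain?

E[payout] = 43·0.16 + 30·0.19 + 26·0.23 + 20·0.26 + 17·0.16
 = 6.88 + 5.7 + 5.98 + 5.2 + 2.72
 = 26.48
Net = 26.48 - 19 = 7.48

7.48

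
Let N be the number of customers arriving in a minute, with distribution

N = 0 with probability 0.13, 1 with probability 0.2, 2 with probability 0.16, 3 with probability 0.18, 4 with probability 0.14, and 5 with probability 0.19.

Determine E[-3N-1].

-8.71

E[-3N-1] = Σ (-3n-1)·P(N=n)
 = (-1)·0.13 + (-4)·0.2 + (-7)·0.16 + (-10)·0.18 + (-13)·0.14 + (-16)·0.19
 = (-0.13) + (-0.8) + (-1.12) + (-1.8) + (-1.82) + (-3.04)
 = -8.71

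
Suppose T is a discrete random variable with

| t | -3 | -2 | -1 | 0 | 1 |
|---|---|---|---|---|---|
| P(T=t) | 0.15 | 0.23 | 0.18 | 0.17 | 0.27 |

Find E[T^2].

E[T^2] = Σ t^2·P(T=t)
 = 9·0.15 + 4·0.23 + 1·0.18 + 0·0.17 + 1·0.27
 = 1.35 + 0.92 + 0.18 + 0 + 0.27
 = 2.72

2.72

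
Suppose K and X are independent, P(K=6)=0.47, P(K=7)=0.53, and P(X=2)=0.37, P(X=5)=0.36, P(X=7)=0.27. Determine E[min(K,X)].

4.3031

E[min(K,X)] = Σ_k Σ_x min(k,x) · P(K=k)P(X=x)
 = 2·0.1739 + 5·0.1692 + 6·0.1269 + 2·0.1961 + 5·0.1908 + 7·0.1431
 = 0.3478 + 0.846 + 0.7614 + 0.3922 + 0.954 + 1.0017
 = 4.3031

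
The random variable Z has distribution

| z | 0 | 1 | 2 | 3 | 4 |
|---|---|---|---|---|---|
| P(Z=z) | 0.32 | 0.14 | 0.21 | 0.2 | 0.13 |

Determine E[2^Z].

5.12

E[2^Z] = Σ 2^z·P(Z=z)
 = 1·0.32 + 2·0.14 + 4·0.21 + 8·0.2 + 16·0.13
 = 0.32 + 0.28 + 0.84 + 1.6 + 2.08
 = 5.12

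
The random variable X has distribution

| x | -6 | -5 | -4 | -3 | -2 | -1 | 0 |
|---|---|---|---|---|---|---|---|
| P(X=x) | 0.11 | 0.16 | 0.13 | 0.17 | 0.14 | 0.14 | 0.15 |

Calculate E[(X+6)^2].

E[(X+6)^2] = Σ (x+6)^2·P(X=x)
 = 0·0.11 + 1·0.16 + 4·0.13 + 9·0.17 + 16·0.14 + 25·0.14 + 36·0.15
 = 0 + 0.16 + 0.52 + 1.53 + 2.24 + 3.5 + 5.4
 = 13.35

13.35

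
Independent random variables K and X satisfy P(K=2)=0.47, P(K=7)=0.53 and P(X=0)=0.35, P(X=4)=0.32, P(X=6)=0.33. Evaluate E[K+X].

E[K+X] = Σ_k Σ_x (k+x) · P(K=k)P(X=x)
 = 2·0.1645 + 6·0.1504 + 8·0.1551 + 7·0.1855 + 11·0.1696 + 13·0.1749
 = 0.329 + 0.9024 + 1.2408 + 1.2985 + 1.8656 + 2.2737
 = 7.91

7.91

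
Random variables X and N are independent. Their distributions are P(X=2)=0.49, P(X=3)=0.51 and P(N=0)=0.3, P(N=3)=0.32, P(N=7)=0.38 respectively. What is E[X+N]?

E[X+N] = Σ_x Σ_n (x+n) · P(X=x)P(N=n)
 = 2·0.147 + 5·0.1568 + 9·0.1862 + 3·0.153 + 6·0.1632 + 10·0.1938
 = 0.294 + 0.784 + 1.6758 + 0.459 + 0.9792 + 1.938
 = 6.13

6.13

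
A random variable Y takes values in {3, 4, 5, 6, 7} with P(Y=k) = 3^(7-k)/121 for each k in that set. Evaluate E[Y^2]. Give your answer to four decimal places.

12.7521

E[Y^2] = Σ y^2·P(Y=y)
 = 9·81/121 + 16·27/121 + 25·9/121 + 36·3/121 + 49·1/121
 = 729/121 + 432/121 + 225/121 + 108/121 + 49/121
 = 1543/121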